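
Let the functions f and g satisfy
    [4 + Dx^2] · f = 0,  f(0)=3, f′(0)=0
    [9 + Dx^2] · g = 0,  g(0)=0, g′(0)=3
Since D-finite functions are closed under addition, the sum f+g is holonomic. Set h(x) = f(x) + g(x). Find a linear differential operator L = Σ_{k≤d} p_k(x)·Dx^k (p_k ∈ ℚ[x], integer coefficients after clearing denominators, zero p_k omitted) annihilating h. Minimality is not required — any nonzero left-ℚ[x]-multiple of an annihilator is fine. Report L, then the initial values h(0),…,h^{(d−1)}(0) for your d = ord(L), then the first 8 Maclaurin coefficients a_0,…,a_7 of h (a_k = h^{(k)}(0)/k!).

f: a_k = 3, 0, -6, 0, 2, 0, -4/15, 0, …
g: a_k = 0, 3, 0, -9/2, 0, 81/40, 0, -243/560, …
Weyl lclm of L_f,L_g ⇒ L₀ (ord ≤ 4).
L = 36 + 13·Dx^2 + Dx^4  (order 4).
h: a_k = 3, 3, -6, -9/2, 2, 81/40, -4/15, -243/560, …
ICs: h(0) = 3, h′(0) = 3, h′′(0) = -12, h′′′(0) = -27.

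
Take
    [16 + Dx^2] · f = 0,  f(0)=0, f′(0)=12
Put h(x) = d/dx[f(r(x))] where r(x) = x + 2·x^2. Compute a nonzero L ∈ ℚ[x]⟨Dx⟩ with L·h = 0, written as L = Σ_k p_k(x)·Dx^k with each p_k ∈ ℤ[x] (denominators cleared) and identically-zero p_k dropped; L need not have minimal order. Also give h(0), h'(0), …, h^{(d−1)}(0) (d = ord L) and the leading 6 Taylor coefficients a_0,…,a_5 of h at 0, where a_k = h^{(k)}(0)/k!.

L = (64 + 256·x + 1536·x^2 + 4096·x^3 + 4096·x^4) + (-12 - 48·x)·Dx + (1 + 8·x + 16·x^2)·Dx^2  (order 2).
h: a_k = 12, 48, -96, -768, -1792, 0, …
ICs: h(0) = 12, h′(0) = 48.

f: a_k = 0, 12, 0, -32, 0, 128/5, …
Change of var in L_f (x↦r) gives L₀.
Derive L from L₀ (diff closure).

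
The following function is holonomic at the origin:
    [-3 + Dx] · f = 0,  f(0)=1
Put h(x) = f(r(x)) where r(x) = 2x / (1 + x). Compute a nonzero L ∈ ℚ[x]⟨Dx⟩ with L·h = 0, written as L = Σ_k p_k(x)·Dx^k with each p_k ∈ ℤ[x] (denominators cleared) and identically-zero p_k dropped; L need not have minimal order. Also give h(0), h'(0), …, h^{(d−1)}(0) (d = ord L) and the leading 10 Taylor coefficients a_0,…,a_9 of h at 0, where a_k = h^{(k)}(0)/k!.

f: a_k = 1, 3, 9/2, 9/2, 27/8, 81/40, 81/80, 243/560, 729/4480, 243/4480, …
f∘r: x↦r, Dx↦Dx/r' in L_f ⇒ L₀.
L = -6 + (1 + 2·x + x^2)·Dx  (order 1).
h: a_k = 1, 6, 12, 6, -6, -6/5, 24/5, -114/35, -12/35, 102/35, …
ICs: h(0) = 1.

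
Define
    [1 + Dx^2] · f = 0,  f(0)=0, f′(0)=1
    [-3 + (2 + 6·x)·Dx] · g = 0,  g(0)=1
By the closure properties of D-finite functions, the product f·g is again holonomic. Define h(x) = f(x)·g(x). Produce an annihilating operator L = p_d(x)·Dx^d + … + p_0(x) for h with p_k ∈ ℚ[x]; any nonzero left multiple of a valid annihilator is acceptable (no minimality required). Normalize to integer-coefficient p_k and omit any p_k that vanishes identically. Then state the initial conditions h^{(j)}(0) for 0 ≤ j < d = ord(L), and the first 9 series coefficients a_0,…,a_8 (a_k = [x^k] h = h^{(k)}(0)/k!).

f: a_k = 0, 1, 0, -1/6, 0, 1/120, 0, -1/5040, 0, …
g: a_k = 1, 3/2, -9/8, 27/16, -405/128, 1701/256, -15309/1024, 72171/2048, -2814669/32768, …
L₀ := L_f ⊗_s L_g (sym. prod.), ord ≤ 2.
L = (31 + 24·x + 36·x^2) + (-12 - 36·x)·Dx + (4 + 24·x + 36·x^2)·Dx^2  (order 2).
h: a_k = 0, 1, 3/2, -31/24, 23/16, -5699/1920, 8161/1280, -4655323/322560, 1468555/43008, …
ICs: h(0) = 0, h′(0) = 1.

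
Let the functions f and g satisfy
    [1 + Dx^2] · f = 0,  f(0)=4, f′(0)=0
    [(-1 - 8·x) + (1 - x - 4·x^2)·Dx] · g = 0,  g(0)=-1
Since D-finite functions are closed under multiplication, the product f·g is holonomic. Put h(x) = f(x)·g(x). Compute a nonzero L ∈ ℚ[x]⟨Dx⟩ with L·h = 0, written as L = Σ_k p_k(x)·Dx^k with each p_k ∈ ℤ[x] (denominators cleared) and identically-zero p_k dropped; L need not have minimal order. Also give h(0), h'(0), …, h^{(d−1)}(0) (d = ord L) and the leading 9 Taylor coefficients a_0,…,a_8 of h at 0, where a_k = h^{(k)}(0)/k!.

L = (7 + x + 4·x^2) + (2 + 16·x)·Dx + (-1 + x + 4·x^2)·Dx^2  (order 2).
h: a_k = -4, -4, -18, -34, -637/6, -1453/6, -120029/180, -294389/180, -14457427/3360, …
ICs: h(0) = -4, h′(0) = -4.

f: a_k = 4, 0, -2, 0, 1/6, 0, -1/180, 0, 1/10080, …
g: a_k = -1, -1, -5, -9, -29, -65, -181, -441, -1165, …
Sym-product of L_f,L_g gives L₀ (≤ ord 2).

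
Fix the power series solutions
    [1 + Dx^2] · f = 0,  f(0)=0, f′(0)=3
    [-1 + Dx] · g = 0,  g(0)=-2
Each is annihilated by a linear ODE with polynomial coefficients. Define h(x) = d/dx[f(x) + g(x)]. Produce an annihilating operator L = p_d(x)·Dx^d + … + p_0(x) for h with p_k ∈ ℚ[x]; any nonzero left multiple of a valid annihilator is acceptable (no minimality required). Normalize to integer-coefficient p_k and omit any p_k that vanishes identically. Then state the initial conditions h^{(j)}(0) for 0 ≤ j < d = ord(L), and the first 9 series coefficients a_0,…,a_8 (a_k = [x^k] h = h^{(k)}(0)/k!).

f: a_k = 0, 3, 0, -1/2, 0, 1/40, 0, -1/1680, 0, …
g: a_k = -2, -2, -1, -1/3, -1/12, -1/60, -1/360, -1/2520, -1/20160, …
h₀=f+g: left-lcm gives L₀, ord ≤ 3.
h=h₀': d/dx-closure on L₀ ⇒ L.
L = 1 - Dx + Dx^2 - Dx^3  (order 3).
h: a_k = 1, -2, -5/2, -1/3, 1/24, -1/60, -1/144, -1/2520, 1/40320, …
ICs: h(0) = 1, h′(0) = -2, h′′(0) = -5.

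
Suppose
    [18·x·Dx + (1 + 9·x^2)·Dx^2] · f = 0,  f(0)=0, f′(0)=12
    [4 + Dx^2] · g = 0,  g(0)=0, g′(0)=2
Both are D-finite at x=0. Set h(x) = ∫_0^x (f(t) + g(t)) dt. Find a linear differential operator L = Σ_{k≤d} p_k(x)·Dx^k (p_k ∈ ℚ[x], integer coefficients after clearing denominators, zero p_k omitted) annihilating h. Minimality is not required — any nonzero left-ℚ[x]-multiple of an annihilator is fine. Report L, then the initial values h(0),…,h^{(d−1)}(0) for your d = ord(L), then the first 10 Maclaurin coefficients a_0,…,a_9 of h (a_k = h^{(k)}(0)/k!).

f: a_k = 0, 12, 0, -36, 0, 972/5, 0, -8748/7, 0, 8748, …
g: a_k = 0, 2, 0, -4/3, 0, 4/15, 0, -8/315, 0, 4/2835, …
f+g: L₀ = lclm(L_f,L_g), ord ≤ 2+2.
h=∫h₀ ⇒ L = L₀·Dx.
L = (-3744·x + 37584·x^3 + 11664·x^5)·Dx^2 + (-28 + 864·x^2 + 10692·x^4 + 5832·x^6)·Dx^3 + (-936·x + 9396·x^3 + 2916·x^5)·Dx^4 + (-7 + 216·x^2 + 2673·x^4 + 1458·x^6)·Dx^5  (order 5).
h: a_k = 0, 0, 7, 0, -28/3, 0, 292/9, 0, -98417/630, 0, …
ICs: h(0) = 0, h′(0) = 0, h′′(0) = 14, h′′′(0) = 0, h′′′′(0) = -224.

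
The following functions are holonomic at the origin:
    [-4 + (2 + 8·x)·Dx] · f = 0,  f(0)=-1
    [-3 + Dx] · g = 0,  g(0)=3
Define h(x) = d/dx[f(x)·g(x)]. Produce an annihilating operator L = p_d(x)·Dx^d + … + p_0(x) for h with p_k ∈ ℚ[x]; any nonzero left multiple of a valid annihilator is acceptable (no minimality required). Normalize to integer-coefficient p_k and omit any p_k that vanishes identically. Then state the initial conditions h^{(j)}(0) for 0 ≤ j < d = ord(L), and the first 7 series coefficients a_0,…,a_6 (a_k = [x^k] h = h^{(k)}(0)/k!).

L = (17 + 120·x + 144·x^2) + (-5 - 32·x - 48·x^2)·Dx  (order 1).
h: a_k = -15, -51, -207/2, -129/2, -1893/8, 4131/8, -176247/80, …
ICs: h(0) = -15.

f: a_k = -1, -2, 2, -4, 10, -28, 84, …
g: a_k = 3, 9, 27/2, 27/2, 81/8, 243/40, 243/80, …
Sym-product of L_f,L_g gives L₀ (≤ ord 1).
Differentiate: ansatz ord ≤ ord L₀ ⇒ L.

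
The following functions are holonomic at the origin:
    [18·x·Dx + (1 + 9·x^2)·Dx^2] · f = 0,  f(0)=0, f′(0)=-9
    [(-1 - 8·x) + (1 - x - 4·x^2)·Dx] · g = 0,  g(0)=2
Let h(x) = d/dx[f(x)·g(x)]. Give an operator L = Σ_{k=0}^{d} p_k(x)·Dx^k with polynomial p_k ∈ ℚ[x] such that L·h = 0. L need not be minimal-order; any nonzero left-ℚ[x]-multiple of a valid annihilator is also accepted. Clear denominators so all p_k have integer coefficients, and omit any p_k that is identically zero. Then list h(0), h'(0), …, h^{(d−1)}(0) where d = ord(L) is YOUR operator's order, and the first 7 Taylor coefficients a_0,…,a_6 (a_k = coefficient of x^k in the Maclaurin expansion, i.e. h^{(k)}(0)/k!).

f: a_k = 0, -9, 0, 27, 0, -729/5, 0, …
g: a_k = 2, 2, 10, 18, 58, 130, 362, …
L₀ := L_f ⊗_s L_g (sym. prod.), ord ≤ 2.
Differentiate: ansatz ord ≤ ord L₀ ⇒ L.
L = (6 + 5022·x^2 + 7776·x^3 + 46656·x^4) + (21 + 186·x + 297·x^2 + 1710·x^3 + 7776·x^4 + 31104·x^5)·Dx + (-4 - 5·x - 119·x^2 + 99·x^3 - 315·x^4 + 1296·x^5 + 3888·x^6)·Dx^2  (order 2).
h: a_k = -18, -36, -108, -432, -2718, -29268/5, -8928, …
ICs: h(0) = -18, h′(0) = -36.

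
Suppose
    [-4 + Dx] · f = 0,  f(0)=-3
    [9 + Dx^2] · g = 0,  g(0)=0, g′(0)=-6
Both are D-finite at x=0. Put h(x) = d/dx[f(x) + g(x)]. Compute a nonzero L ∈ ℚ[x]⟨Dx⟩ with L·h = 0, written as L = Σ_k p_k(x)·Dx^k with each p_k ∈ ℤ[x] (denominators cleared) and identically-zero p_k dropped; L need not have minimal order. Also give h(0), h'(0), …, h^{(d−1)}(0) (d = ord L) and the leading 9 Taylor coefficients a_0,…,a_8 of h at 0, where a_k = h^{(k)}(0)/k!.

f: a_k = -3, -12, -24, -32, -32, -128/5, -256/15, -1024/105, -512/105, …
g: a_k = 0, -6, 0, 9, 0, -81/20, 0, 243/280, 0, …
L₀ := lclm(L_f,L_g); ord L₀ ≤ 1+2.
Differentiate: ansatz ord ≤ ord L₀ ⇒ L.
L = 36 - 9·Dx + 4·Dx^2 - Dx^3  (order 3).
h: a_k = -18, -48, -69, -128, -593/4, -512/5, -7463/120, -4096/105, -137633/6720, …
ICs: h(0) = -18, h′(0) = -48, h′′(0) = -138.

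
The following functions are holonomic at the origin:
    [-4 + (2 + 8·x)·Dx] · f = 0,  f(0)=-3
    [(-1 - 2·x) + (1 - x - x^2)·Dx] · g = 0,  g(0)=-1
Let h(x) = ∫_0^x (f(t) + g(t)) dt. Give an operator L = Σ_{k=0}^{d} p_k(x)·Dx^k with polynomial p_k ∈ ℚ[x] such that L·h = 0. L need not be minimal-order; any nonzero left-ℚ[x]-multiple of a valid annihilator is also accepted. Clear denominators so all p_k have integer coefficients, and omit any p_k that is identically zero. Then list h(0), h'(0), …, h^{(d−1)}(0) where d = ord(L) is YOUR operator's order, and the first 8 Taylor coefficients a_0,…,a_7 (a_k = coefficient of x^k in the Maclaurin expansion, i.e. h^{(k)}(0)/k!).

L = (12 + 48·x + 48·x^2 + 40·x^3)·Dx + (-8 - 30·x - 114·x^2 - 152·x^3 - 100·x^4)·Dx^2 + (-1 + 5·x + 39·x^2 - 6·x^3 - 82·x^4 - 40·x^5)·Dx^3  (order 3).
h: a_k = 0, -4, -7/2, 4/3, -15/4, 5, -46/3, 239/7, …
ICs: h(0) = 0, h′(0) = -4, h′′(0) = -7.

f: a_k = -3, -6, 6, -12, 30, -84, 252, -792, …
g: a_k = -1, -1, -2, -3, -5, -8, -13, -21, …
h₀=f+g: left-lcm gives L₀, ord ≤ 2.
h=∫h₀ ⇒ L = L₀·Dx.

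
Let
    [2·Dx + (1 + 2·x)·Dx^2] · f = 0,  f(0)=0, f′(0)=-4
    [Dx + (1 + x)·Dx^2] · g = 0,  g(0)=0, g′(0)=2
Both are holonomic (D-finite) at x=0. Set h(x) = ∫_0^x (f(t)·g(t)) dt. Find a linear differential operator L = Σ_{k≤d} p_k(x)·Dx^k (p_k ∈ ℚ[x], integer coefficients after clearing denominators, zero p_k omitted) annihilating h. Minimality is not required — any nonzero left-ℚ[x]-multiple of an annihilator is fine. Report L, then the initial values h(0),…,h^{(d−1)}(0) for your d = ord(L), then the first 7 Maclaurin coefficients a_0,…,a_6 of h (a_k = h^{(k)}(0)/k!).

L = (20 + 48·x + 32·x^2)·Dx^2 + (66 + 268·x + 360·x^2 + 160·x^3)·Dx^3 + (32 + 180·x + 372·x^2 + 336·x^3 + 112·x^4)·Dx^4 + (3 + 22·x + 63·x^2 + 88·x^3 + 60·x^4 + 16·x^5)·Dx^5  (order 5).
h: a_k = 0, 0, 0, -8/3, 3, -52/15, 13/3, …
ICs: h(0) = 0, h′(0) = 0, h′′(0) = 0, h′′′(0) = -16, h′′′′(0) = 72.

f: a_k = 0, -4, 4, -16/3, 8, -64/5, 64/3, …
g: a_k = 0, 2, -1, 2/3, -1/2, 2/5, -1/3, …
Product ⇒ symmetric product L₀, ord ≤ 4.
Integrate: L := L₀·Dx.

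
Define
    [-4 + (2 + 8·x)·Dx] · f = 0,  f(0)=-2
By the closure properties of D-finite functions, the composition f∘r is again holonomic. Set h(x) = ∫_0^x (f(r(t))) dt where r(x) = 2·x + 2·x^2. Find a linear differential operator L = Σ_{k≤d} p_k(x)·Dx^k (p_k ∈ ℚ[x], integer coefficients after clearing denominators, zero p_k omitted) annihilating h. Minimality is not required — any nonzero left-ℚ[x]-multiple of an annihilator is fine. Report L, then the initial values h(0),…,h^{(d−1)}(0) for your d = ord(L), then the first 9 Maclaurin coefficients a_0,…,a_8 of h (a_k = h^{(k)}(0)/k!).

f: a_k = -2, -4, 4, -8, 20, -56, 168, -528, 1716, …
h₀=f(r): pull back L_f along r ⇒ L₀.
∫: right-multiply L₀ by Dx.
L = (-4 - 8·x)·Dx + (1 + 8·x + 8·x^2)·Dx^2  (order 2).
h: a_k = 0, -2, -4, 8/3, -8, 144/5, -352/3, 3648/7, -2464, …
ICs: h(0) = 0, h′(0) = -2.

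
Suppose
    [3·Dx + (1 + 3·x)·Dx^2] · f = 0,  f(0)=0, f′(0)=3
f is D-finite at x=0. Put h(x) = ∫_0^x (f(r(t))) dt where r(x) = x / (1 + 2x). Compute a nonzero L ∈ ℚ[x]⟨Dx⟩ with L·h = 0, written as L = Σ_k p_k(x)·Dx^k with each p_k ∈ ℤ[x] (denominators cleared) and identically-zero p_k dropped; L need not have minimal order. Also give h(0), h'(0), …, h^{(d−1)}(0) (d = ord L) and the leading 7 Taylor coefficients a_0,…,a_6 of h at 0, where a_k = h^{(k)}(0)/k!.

L = (7 + 20·x)·Dx^2 + (1 + 7·x + 10·x^2)·Dx^3  (order 3).
h: a_k = 0, 0, 3/2, -7/2, 39/4, -609/20, 1031/10, …
ICs: h(0) = 0, h′(0) = 0, h′′(0) = 3.

f: a_k = 0, 3, -9/2, 9, -81/4, 243/5, -243/2, …
h₀=f(r): pull back L_f along r ⇒ L₀.
h=∫₀ˣh₀: take L = L₀·Dx.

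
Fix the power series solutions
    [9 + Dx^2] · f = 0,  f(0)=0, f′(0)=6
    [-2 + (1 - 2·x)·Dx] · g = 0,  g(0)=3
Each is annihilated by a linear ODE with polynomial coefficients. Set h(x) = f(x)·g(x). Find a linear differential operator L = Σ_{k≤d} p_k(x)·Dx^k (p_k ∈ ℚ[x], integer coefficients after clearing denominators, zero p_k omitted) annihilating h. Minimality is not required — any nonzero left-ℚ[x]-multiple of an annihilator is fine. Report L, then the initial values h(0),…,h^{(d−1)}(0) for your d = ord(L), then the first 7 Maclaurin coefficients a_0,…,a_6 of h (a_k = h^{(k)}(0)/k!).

f: a_k = 0, 6, 0, -9, 0, 81/20, 0, …
g: a_k = 3, 6, 12, 24, 48, 96, 192, …
f·g: L₀ = L_f ⊗_s L_g, ord ≤ 2·1.
L = (-9 + 18·x) + 4·Dx + (-1 + 2·x)·Dx^2  (order 2).
h: a_k = 0, 18, 36, 45, 90, 3843/20, 3843/10, …
ICs: h(0) = 0, h′(0) = 18.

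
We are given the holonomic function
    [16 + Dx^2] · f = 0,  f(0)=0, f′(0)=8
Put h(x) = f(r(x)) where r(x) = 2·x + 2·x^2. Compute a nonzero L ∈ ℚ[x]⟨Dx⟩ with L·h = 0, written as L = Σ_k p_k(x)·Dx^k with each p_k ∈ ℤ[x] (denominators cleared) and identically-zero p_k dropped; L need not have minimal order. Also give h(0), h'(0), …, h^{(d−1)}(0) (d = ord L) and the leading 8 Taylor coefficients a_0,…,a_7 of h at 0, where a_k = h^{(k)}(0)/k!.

f: a_k = 0, 8, 0, -64/3, 0, 256/15, 0, -2048/315, …
Change of var in L_f (x↦r) gives L₀.
L = (64 + 384·x + 768·x^2 + 512·x^3) - 2·Dx + (1 + 2·x)·Dx^2  (order 2).
h: a_k = 0, 16, 16, -512/3, -512, 512/15, 2560, 1458176/315, …
ICs: h(0) = 0, h′(0) = 16.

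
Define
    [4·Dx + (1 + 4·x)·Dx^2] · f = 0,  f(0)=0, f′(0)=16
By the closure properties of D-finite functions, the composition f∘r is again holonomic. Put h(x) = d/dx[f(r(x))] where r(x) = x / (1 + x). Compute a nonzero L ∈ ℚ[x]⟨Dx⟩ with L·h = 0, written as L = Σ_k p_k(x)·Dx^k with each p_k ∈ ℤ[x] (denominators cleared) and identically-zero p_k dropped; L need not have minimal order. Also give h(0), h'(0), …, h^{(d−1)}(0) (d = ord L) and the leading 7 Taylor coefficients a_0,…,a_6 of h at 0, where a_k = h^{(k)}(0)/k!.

f: a_k = 0, 16, -32, 256/3, -256, 4096/5, -8192/3, …
Substitute x→r, Dx→(1/r')Dx; clear ⇒ L₀.
h₀' ⇒ L via d/dx closure of L₀.
L = (6 + 10·x) + (1 + 6·x + 5·x^2)·Dx  (order 1).
h: a_k = 16, -96, 496, -2496, 12496, -62496, 312496, …
ICs: h(0) = 16.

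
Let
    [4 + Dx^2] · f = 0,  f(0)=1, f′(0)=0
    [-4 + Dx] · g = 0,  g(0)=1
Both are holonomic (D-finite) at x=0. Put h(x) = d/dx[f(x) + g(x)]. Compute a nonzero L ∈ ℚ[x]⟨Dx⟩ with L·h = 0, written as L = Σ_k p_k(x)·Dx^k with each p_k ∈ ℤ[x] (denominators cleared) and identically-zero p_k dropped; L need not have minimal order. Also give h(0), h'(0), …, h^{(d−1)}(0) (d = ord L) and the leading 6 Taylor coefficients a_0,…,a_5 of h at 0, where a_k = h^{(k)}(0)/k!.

L = 16 - 4·Dx + 4·Dx^2 - Dx^3  (order 3).
h: a_k = 4, 12, 32, 136/3, 128/3, 168/5, …
ICs: h(0) = 4, h′(0) = 12, h′′(0) = 64.

f: a_k = 1, 0, -2, 0, 2/3, 0, …
g: a_k = 1, 4, 8, 32/3, 32/3, 128/15, …
Weyl lclm of L_f,L_g ⇒ L₀ (ord ≤ 3).
Differentiate: ansatz ord ≤ ord L₀ ⇒ L.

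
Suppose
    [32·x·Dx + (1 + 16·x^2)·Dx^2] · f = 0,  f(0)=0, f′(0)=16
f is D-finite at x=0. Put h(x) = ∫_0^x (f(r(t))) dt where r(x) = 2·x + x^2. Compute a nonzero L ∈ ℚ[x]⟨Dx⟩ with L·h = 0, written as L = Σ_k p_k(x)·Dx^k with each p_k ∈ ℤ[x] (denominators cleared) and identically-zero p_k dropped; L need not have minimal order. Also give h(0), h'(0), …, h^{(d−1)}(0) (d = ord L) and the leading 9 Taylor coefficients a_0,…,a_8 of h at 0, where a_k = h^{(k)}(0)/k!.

f: a_k = 0, 16, 0, -256/3, 0, 4096/5, 0, -65536/7, 0, …
L₀ from L_f via x↦r, Dx↦r'^{-1}Dx.
h=∫₀ˣh₀: take L = L₀·Dx.
L = (-1 + 128·x + 256·x^2 + 192·x^3 + 48·x^4)·Dx^2 + (1 + x + 64·x^2 + 128·x^3 + 80·x^4 + 16·x^5)·Dx^3  (order 3).
h: a_k = 0, 0, 16, 16/3, -512/3, -1024/5, 64256/15, 196352/21, -991232/7, …
ICs: h(0) = 0, h′(0) = 0, h′′(0) = 32.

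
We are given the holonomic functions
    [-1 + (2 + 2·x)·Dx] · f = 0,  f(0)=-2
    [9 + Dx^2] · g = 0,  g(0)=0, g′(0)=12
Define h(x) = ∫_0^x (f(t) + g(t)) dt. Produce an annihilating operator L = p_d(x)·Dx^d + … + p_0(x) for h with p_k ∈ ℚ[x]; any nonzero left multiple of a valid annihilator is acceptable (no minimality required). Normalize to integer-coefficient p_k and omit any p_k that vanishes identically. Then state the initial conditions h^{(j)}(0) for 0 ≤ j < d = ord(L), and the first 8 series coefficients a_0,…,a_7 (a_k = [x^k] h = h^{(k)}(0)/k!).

f: a_k = -2, -1, 1/4, -1/8, 5/64, -7/128, 21/512, -33/1024, …
g: a_k = 0, 12, 0, -18, 0, 81/10, 0, -243/140, …
h₀=f+g: left-lcm gives L₀, ord ≤ 3.
Integrate: L := L₀·Dx.
L = (-351 - 648·x - 324·x^2)·Dx + (630 + 1926·x + 1944·x^2 + 648·x^3)·Dx^2 + (-39 - 72·x - 36·x^2)·Dx^3 + (70 + 214·x + 216·x^2 + 72·x^3)·Dx^4  (order 4).
h: a_k = 0, -2, 11/2, 1/12, -145/32, 1/64, 5149/3840, 3/512, …
ICs: h(0) = 0, h′(0) = -2, h′′(0) = 11, h′′′(0) = 1/2.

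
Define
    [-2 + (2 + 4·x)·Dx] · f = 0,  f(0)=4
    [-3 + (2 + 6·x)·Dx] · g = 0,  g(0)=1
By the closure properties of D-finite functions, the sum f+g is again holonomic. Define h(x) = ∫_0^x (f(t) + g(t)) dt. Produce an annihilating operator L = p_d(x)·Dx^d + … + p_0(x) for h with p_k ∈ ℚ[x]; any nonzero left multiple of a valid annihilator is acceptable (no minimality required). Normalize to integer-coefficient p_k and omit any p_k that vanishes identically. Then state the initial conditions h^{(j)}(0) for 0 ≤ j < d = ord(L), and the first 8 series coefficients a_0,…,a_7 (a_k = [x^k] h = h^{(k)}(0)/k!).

f: a_k = 4, 4, -2, 2, -5/2, 7/2, -21/4, 33/4, …
g: a_k = 1, 3/2, -9/8, 27/16, -405/128, 1701/256, -15309/1024, 72171/2048, …
Weyl lclm of L_f,L_g ⇒ L₀ (ord ≤ 2).
h=∫h₀ ⇒ L = L₀·Dx.
L = -3·Dx + (5 + 12·x)·Dx^2 + (2 + 10·x + 12·x^2)·Dx^3  (order 3).
h: a_k = 0, 5, 11/4, -25/24, 59/64, -145/128, 2597/1536, -2955/1024, …
ICs: h(0) = 0, h′(0) = 5, h′′(0) = 11/2.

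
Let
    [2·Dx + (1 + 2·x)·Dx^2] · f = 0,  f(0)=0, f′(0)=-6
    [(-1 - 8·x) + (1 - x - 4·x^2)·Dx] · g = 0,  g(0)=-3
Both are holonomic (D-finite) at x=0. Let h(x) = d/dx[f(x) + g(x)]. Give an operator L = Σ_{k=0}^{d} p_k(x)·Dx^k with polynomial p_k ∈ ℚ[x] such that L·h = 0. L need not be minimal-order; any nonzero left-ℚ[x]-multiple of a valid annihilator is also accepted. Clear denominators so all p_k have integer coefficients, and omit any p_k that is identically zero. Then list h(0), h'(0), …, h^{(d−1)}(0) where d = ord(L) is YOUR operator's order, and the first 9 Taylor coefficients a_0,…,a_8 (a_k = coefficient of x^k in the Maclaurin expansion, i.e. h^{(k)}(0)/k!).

L = (-94 - 644·x - 1664·x^2 - 1920·x^3 - 1536·x^4) + (-23 - 324·x - 1448·x^2 - 3072·x^3 - 3904·x^4 - 2560·x^5)·Dx + (6 + 35·x + 53·x^2 - 98·x^3 - 528·x^4 - 864·x^5 - 512·x^6)·Dx^2  (order 2).
h: a_k = -9, -18, -105, -300, -1071, -3066, -9645, -27192, -80619, …
ICs: h(0) = -9, h′(0) = -18.

f: a_k = 0, -6, 6, -8, 12, -96/5, 32, -384/7, 96, …
g: a_k = -3, -3, -15, -27, -87, -195, -543, -1323, -3495, …
Sum ⇒ L₀ = lclm(L_f,L_g) in ℚ(x)⟨Dx⟩.
h₀' ⇒ L via d/dx closure of L₀.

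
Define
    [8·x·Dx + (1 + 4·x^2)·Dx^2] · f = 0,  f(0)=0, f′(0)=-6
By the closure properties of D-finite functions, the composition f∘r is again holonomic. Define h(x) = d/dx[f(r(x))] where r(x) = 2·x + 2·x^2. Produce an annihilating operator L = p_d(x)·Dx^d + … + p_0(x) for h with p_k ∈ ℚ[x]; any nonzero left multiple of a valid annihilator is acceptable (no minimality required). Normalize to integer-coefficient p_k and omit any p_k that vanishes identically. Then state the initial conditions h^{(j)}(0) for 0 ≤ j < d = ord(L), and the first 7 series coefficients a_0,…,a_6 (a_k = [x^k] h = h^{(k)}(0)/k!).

f: a_k = 0, -6, 0, 8, 0, -96/5, 0, …
h₀=f(r): pull back L_f along r ⇒ L₀.
Differentiate: ansatz ord ≤ ord L₀ ⇒ L.
L = (-2 + 32·x + 128·x^2 + 192·x^3 + 96·x^4) + (1 + 2·x + 16·x^2 + 64·x^3 + 80·x^4 + 32·x^5)·Dx  (order 1).
h: a_k = -12, -24, 192, 768, -2112, -18048, 6144, …
ICs: h(0) = -12.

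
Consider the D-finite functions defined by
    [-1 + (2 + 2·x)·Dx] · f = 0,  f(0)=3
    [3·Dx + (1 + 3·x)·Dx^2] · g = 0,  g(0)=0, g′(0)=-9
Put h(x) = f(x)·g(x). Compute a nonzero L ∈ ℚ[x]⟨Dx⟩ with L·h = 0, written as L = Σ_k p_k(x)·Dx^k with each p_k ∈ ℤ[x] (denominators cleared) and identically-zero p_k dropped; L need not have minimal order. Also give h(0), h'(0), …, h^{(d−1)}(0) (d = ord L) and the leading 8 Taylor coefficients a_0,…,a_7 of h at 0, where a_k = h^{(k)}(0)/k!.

L = (-3 + 3·x) + (8 + 8·x)·Dx + (4 + 20·x + 28·x^2 + 12·x^3)·Dx^2  (order 2).
h: a_k = 0, -27, 27, -459/8, 135, -212841/640, 540567/640, -78640713/35840, …
ICs: h(0) = 0, h′(0) = -27.

f: a_k = 3, 3/2, -3/8, 3/16, -15/128, 21/256, -63/1024, 99/2048, …
g: a_k = 0, -9, 27/2, -27, 243/4, -729/5, 729/2, -6561/7, …
Product ⇒ symmetric product L₀, ord ≤ 2.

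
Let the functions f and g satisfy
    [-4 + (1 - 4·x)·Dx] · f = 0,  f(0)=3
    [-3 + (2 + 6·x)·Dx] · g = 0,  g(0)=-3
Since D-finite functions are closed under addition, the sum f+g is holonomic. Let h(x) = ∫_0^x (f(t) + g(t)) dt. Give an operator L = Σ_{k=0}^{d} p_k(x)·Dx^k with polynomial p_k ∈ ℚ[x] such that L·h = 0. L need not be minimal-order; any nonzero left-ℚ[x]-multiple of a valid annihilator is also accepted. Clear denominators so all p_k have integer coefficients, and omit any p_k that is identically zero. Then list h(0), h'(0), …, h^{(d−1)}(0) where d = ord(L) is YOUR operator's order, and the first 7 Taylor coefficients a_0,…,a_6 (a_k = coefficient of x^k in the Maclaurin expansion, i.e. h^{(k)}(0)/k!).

f: a_k = 3, 12, 48, 192, 768, 3072, 12288, …
g: a_k = -3, -9/2, 27/8, -81/16, 1215/128, -5103/256, 45927/1024, …
h₀=f+g: left-lcm gives L₀, ord ≤ 2.
∫: right-multiply L₀ by Dx.
L = (-228 - 432·x)·Dx + (137 + 696·x + 1296·x^2)·Dx^2 + (-10 - 62·x + 192·x^2 + 864·x^3)·Dx^3  (order 3).
h: a_k = 0, 0, 15/4, 137/8, 2991/64, 99519/640, 260443/512, …
ICs: h(0) = 0, h′(0) = 0, h′′(0) = 15/2.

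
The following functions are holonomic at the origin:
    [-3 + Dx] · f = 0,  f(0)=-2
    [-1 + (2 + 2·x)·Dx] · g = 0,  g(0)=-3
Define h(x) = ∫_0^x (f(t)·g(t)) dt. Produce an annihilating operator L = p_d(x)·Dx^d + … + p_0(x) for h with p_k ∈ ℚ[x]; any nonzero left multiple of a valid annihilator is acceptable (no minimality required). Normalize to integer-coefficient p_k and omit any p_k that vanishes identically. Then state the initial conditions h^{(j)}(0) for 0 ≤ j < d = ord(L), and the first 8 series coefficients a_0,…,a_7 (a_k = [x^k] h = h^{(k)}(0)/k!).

f: a_k = -2, -6, -9, -9, -27/4, -81/20, -81/40, -243/280, …
g: a_k = -3, -3/2, 3/8, -3/16, 15/128, -21/256, 63/1024, -99/2048, …
L₀ := L_f ⊗_s L_g (sym. prod.), ord ≤ 1.
h=∫₀ˣh₀: take L = L₀·Dx.
L = (-7 - 6·x)·Dx + (2 + 2·x)·Dx^2  (order 2).
h: a_k = 0, 6, 21/2, 47/4, 309/32, 2001/320, 4277/1280, 27189/17920, …
ICs: h(0) = 0, h′(0) = 6.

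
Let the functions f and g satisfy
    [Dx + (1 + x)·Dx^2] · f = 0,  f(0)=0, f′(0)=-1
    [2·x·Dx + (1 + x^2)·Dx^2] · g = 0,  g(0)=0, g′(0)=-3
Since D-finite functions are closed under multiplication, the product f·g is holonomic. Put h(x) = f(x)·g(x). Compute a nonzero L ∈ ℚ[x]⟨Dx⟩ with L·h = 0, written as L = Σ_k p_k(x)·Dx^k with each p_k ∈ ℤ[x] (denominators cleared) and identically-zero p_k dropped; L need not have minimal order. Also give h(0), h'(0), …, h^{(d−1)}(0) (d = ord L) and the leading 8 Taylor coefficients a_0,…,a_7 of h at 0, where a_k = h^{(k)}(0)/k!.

f: a_k = 0, -1, 1/2, -1/3, 1/4, -1/5, 1/6, -1/7, …
g: a_k = 0, -3, 0, 1, 0, -3/5, 0, 3/7, …
f·g: L₀ = L_f ⊗_s L_g, ord ≤ 2·2.
L = (24 + 44·x + 80·x^2 + 156·x^3 + 120·x^4 + 52·x^5 + 4·x^7)·Dx + (18 + 124·x + 308·x^2 + 484·x^3 + 544·x^4 + 372·x^5 + 140·x^6 + 12·x^7 + 14·x^8)·Dx^2 + (12 + 64·x + 192·x^2 + 312·x^3 + 360·x^4 + 312·x^5 + 192·x^6 + 72·x^7 + 12·x^8 + 8·x^9)·Dx^3 + (5 + 18·x + 37·x^2 + 56·x^3 + 66·x^4 + 60·x^5 + 42·x^6 + 24·x^7 + 9·x^8 + 2·x^9 + x^10)·Dx^4  (order 4).
h: a_k = 0, 0, 3, -3/2, 0, -1/4, 13/15, -11/20, …
ICs: h(0) = 0, h′(0) = 0, h′′(0) = 6, h′′′(0) = -9.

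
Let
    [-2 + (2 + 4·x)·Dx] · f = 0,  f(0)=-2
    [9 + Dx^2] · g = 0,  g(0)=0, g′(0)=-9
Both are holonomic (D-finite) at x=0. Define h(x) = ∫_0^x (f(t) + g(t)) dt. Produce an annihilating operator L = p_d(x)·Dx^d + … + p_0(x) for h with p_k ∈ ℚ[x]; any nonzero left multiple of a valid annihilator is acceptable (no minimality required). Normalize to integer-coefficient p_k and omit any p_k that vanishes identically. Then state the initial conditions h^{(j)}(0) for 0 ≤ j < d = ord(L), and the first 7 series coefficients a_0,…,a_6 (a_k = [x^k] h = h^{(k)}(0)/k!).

L = (-27 - 81·x - 81·x^2)·Dx + (18 + 117·x + 243·x^2 + 162·x^3)·Dx^2 + (-3 - 9·x - 9·x^2)·Dx^3 + (2 + 13·x + 27·x^2 + 18·x^3)·Dx^4  (order 4).
h: a_k = 0, -2, -11/2, 1/3, 25/8, 1/4, -313/240, …
ICs: h(0) = 0, h′(0) = -2, h′′(0) = -11, h′′′(0) = 2.

f: a_k = -2, -2, 1, -1, 5/4, -7/4, 21/8, …
g: a_k = 0, -9, 0, 27/2, 0, -243/40, 0, …
f+g: L₀ = lclm(L_f,L_g), ord ≤ 1+2.
Integrate: L := L₀·Dx.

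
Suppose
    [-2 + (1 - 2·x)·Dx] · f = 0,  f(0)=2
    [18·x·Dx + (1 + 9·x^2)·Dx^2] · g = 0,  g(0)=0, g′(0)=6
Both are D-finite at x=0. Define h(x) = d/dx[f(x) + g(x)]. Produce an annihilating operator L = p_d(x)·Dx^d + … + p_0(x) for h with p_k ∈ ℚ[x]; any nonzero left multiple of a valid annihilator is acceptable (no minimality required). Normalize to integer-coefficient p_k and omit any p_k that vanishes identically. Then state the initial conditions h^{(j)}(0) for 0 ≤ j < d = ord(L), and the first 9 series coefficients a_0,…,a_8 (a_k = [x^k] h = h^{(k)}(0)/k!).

f: a_k = 2, 4, 8, 16, 32, 64, 128, 256, 512, …
g: a_k = 0, 6, 0, -18, 0, 486/5, 0, -4374/7, 0, …
f+g: L₀ = lclm(L_f,L_g), ord ≤ 1+2.
h=h₀': d/dx-closure on L₀ ⇒ L.
L = (-36 + 288·x + 972·x^2) + (21 - 36·x + 9·x^2 + 972·x^3)·Dx + (-2 - 5·x - 45·x^3 + 162·x^4)·Dx^2  (order 2).
h: a_k = 10, 16, -6, 128, 806, 768, -2582, 4096, 48582, …
ICs: h(0) = 10, h′(0) = 16.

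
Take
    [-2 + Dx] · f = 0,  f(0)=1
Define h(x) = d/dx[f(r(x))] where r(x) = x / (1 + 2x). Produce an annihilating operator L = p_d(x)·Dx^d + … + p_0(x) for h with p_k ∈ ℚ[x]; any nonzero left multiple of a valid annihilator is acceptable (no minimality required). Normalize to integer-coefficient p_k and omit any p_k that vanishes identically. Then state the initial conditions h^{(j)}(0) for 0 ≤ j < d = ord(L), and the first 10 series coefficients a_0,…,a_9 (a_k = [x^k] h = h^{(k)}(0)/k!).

L = (-2 - 8·x) + (-1 - 4·x - 4·x^2)·Dx  (order 1).
h: a_k = 2, -4, 4, 8/3, -76/3, 1208/15, -8728/45, 125456/315, -226076/315, 3170168/2835, …
ICs: h(0) = 2.

f: a_k = 1, 2, 2, 4/3, 2/3, 4/15, 4/45, 8/315, 2/315, 4/2835, …
h₀=f(r): pull back L_f along r ⇒ L₀.
Derive L from L₀ (diff closure).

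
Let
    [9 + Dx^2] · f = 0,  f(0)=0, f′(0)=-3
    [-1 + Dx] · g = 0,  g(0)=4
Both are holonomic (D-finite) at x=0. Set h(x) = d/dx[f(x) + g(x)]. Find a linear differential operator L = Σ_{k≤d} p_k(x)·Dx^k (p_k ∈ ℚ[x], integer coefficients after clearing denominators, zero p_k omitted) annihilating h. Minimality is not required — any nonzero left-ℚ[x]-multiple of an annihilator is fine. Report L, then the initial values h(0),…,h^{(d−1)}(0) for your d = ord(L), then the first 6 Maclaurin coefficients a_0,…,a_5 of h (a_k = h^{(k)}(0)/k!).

f: a_k = 0, -3, 0, 9/2, 0, -81/40, …
g: a_k = 4, 4, 2, 2/3, 1/6, 1/30, …
h₀=f+g: left-lcm gives L₀, ord ≤ 3.
h₀' ⇒ L via d/dx closure of L₀.
L = 9 - 9·Dx + Dx^2 - Dx^3  (order 3).
h: a_k = 1, 4, 31/2, 2/3, -239/24, 1/30, …
ICs: h(0) = 1, h′(0) = 4, h′′(0) = 31.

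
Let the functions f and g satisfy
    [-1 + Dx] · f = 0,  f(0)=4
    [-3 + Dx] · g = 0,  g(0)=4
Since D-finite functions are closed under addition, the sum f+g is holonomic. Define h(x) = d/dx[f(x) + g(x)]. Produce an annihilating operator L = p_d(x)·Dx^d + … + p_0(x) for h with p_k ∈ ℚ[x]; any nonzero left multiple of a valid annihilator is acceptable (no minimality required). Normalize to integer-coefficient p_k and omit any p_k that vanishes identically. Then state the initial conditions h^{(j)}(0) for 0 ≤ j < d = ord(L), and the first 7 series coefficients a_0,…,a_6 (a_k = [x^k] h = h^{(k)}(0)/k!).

L = 3 - 4·Dx + Dx^2  (order 2).
h: a_k = 16, 40, 56, 164/3, 122/3, 73/3, 547/45, …
ICs: h(0) = 16, h′(0) = 40.

f: a_k = 4, 4, 2, 2/3, 1/6, 1/30, 1/180, …
g: a_k = 4, 12, 18, 18, 27/2, 81/10, 81/20, …
h₀=f+g: left-lcm gives L₀, ord ≤ 2.
h=h₀': d/dx-closure on L₀ ⇒ L.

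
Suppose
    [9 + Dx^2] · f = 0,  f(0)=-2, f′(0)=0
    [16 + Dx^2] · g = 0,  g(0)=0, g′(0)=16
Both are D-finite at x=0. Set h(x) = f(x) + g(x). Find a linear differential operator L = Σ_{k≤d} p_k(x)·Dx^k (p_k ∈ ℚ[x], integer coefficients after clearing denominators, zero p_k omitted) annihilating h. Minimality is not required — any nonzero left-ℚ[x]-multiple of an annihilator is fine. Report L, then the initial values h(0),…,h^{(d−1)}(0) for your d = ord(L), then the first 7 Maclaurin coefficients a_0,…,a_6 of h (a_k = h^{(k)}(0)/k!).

f: a_k = -2, 0, 9, 0, -27/4, 0, 81/40, …
g: a_k = 0, 16, 0, -128/3, 0, 512/15, 0, …
Sum ⇒ L₀ = lclm(L_f,L_g) in ℚ(x)⟨Dx⟩.
L = 144 + 25·Dx^2 + Dx^4  (order 4).
h: a_k = -2, 16, 9, -128/3, -27/4, 512/15, 81/40, …
ICs: h(0) = -2, h′(0) = 16, h′′(0) = 18, h′′′(0) = -256.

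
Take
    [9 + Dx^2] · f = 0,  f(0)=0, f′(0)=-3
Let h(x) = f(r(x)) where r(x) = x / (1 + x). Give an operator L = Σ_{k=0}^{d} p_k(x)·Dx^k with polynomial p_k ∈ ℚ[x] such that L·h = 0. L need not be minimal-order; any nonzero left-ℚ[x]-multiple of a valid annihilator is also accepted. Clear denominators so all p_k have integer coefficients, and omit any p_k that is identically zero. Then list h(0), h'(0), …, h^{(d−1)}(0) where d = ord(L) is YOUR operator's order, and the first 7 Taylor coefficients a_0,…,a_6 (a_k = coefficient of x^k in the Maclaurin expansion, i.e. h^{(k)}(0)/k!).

f: a_k = 0, -3, 0, 9/2, 0, -81/40, 0, …
Substitute x→r, Dx→(1/r')Dx; clear ⇒ L₀.
L = 9 + (2 + 6·x + 6·x^2 + 2·x^3)·Dx + (1 + 4·x + 6·x^2 + 4·x^3 + x^4)·Dx^2  (order 2).
h: a_k = 0, -3, 3, 3/2, -21/2, 879/40, -255/8, …
ICs: h(0) = 0, h′(0) = -3.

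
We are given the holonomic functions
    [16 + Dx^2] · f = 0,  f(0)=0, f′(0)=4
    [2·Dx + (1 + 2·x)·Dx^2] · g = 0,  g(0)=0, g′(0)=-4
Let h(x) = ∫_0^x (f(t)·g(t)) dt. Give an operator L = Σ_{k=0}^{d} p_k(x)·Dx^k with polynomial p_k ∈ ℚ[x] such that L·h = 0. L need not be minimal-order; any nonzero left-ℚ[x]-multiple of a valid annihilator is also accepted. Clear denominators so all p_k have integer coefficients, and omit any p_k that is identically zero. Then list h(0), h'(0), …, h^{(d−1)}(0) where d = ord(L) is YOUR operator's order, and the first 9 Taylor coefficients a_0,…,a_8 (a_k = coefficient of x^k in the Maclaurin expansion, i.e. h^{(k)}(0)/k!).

L = (2688 + 27648·x + 93184·x^2 + 131072·x^3 + 65536·x^4)·Dx + (896 + 5888·x + 12288·x^2 + 8192·x^3)·Dx^2 + (408 + 3712·x + 11904·x^2 + 16384·x^3 + 8192·x^4)·Dx^3 + (56 + 368·x + 768·x^2 + 512·x^3)·Dx^4 + (15 + 124·x + 380·x^2 + 512·x^3 + 256·x^4)·Dx^5  (order 5).
h: a_k = 0, 0, 0, -16/3, 4, 64/15, -16/9, -256/63, 64/15, …
ICs: h(0) = 0, h′(0) = 0, h′′(0) = 0, h′′′(0) = -32, h′′′′(0) = 96.

f: a_k = 0, 4, 0, -32/3, 0, 128/15, 0, -1024/315, 0, …
g: a_k = 0, -4, 4, -16/3, 8, -64/5, 64/3, -256/7, 64, …
Product ⇒ symmetric product L₀, ord ≤ 4.
h=∫₀ˣh₀: take L = L₀·Dx.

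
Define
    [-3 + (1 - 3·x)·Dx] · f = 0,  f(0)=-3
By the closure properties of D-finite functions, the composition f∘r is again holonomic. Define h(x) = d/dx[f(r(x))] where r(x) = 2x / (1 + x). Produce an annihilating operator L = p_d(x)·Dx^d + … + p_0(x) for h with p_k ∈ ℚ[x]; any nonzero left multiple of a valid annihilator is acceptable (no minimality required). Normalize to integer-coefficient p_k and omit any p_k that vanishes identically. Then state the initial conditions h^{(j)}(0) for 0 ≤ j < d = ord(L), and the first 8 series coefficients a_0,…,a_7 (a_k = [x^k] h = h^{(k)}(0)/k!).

L = 10 + (-1 + 5·x)·Dx  (order 1).
h: a_k = -18, -180, -1350, -9000, -56250, -337500, -1968750, -11250000, …
ICs: h(0) = -18.

f: a_k = -3, -9, -27, -81, -243, -729, -2187, -6561, …
Change of var in L_f (x↦r) gives L₀.
h=h₀': d/dx-closure on L₀ ⇒ L.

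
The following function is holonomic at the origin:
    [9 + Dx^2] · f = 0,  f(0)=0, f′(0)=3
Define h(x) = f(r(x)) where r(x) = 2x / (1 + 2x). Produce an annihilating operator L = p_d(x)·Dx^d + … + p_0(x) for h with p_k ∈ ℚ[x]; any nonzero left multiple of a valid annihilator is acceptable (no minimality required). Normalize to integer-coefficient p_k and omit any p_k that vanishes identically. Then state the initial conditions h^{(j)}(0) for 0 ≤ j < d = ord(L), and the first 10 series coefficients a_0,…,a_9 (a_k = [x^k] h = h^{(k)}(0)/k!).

L = 36 + (4 + 24·x + 48·x^2 + 32·x^3)·Dx + (1 + 8·x + 24·x^2 + 32·x^3 + 16·x^4)·Dx^2  (order 2).
h: a_k = 0, 6, -12, -12, 168, -3516/5, 2040, -154824/35, 30288/5, 119244/35, …
ICs: h(0) = 0, h′(0) = 6.

f: a_k = 0, 3, 0, -9/2, 0, 81/40, 0, -243/560, 0, 243/4480, …
Substitute x→r, Dx→(1/r')Dx; clear ⇒ L₀.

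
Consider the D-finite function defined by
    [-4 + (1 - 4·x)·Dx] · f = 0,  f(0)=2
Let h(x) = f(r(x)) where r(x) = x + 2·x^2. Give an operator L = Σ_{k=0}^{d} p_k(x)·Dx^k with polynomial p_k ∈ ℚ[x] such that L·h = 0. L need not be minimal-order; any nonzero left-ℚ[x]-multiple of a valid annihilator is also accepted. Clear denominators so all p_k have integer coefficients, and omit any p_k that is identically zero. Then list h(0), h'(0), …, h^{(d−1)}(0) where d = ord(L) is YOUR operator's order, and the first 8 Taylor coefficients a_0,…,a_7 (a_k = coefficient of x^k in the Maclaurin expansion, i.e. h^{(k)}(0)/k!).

f: a_k = 2, 8, 32, 128, 512, 2048, 8192, 32768, …
L₀ from L_f via x↦r, Dx↦r'^{-1}Dx.
L = (4 + 16·x) + (-1 + 4·x + 8·x^2)·Dx  (order 1).
h: a_k = 2, 8, 48, 256, 1408, 7680, 41984, 229376, …
ICs: h(0) = 2.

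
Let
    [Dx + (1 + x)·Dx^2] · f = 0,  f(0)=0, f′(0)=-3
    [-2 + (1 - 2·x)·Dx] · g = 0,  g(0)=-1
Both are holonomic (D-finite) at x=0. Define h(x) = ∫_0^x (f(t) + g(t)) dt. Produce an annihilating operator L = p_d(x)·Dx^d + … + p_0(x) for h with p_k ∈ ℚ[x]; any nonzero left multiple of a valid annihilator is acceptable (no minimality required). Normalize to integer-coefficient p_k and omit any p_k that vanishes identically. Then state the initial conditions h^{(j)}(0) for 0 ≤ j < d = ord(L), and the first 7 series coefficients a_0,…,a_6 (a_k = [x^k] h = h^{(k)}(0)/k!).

L = (-32 - 8·x)·Dx^2 + (-22 - 56·x - 16·x^2)·Dx^3 + (5 - 3·x - 12·x^2 - 4·x^3)·Dx^4  (order 4).
h: a_k = 0, -1, -5/2, -5/6, -9/4, -61/20, -163/30, …
ICs: h(0) = 0, h′(0) = -1, h′′(0) = -5, h′′′(0) = -5.

f: a_k = 0, -3, 3/2, -1, 3/4, -3/5, 1/2, …
g: a_k = -1, -2, -4, -8, -16, -32, -64, …
Sum ⇒ L₀ = lclm(L_f,L_g) in ℚ(x)⟨Dx⟩.
h=∫h₀ ⇒ L = L₀·Dx.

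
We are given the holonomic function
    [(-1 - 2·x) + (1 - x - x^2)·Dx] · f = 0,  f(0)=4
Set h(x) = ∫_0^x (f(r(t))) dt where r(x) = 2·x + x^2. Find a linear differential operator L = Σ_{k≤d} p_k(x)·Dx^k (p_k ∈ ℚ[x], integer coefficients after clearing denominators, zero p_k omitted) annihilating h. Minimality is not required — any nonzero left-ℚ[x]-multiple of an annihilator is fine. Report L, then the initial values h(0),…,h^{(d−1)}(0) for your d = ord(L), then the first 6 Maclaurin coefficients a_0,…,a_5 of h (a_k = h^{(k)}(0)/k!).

L = (2 + 10·x + 12·x^2 + 4·x^3)·Dx + (-1 + 2·x + 5·x^2 + 4·x^3 + x^4)·Dx^2  (order 2).
h: a_k = 0, 4, 4, 12, 32, 472/5, …
ICs: h(0) = 0, h′(0) = 4.

f: a_k = 4, 4, 8, 12, 20, 32, …
Change of var in L_f (x↦r) gives L₀.
∫: right-multiply L₀ by Dx.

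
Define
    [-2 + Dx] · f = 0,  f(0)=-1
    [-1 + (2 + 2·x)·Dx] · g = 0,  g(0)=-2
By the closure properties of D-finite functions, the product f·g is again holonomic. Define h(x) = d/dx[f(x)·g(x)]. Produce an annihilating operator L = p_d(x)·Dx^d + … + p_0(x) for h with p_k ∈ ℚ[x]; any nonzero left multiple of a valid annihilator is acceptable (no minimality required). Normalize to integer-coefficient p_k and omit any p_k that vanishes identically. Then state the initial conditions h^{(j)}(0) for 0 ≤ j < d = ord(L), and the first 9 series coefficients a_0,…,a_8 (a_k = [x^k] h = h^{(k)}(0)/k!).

L = (23 + 40·x + 16·x^2) + (-10 - 18·x - 8·x^2)·Dx  (order 1).
h: a_k = 5, 23/2, 103/8, 449/48, 1949/384, 1643/768, 36047/46080, 135617/645120, 815221/10321920, …
ICs: h(0) = 5.

f: a_k = -1, -2, -2, -4/3, -2/3, -4/15, -4/45, -8/315, -2/315, …
g: a_k = -2, -1, 1/4, -1/8, 5/64, -7/128, 21/512, -33/1024, 429/16384, …
f·g: L₀ = L_f ⊗_s L_g, ord ≤ 1·1.
Differentiate: ansatz ord ≤ ord L₀ ⇒ L.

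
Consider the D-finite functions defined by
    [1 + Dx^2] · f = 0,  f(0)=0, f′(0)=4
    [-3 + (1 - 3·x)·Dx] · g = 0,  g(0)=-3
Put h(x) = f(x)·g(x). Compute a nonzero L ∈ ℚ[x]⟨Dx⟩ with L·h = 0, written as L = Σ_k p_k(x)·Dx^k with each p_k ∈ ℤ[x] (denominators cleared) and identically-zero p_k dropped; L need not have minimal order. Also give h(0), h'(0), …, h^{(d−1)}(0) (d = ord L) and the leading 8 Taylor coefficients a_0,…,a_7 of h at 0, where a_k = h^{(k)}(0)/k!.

f: a_k = 0, 4, 0, -2/3, 0, 1/30, 0, -1/1260, …
g: a_k = -3, -9, -27, -81, -243, -729, -2187, -6561, …
f·g: L₀ = L_f ⊗_s L_g, ord ≤ 2·1.
L = (-1 + 3·x) + 6·Dx + (-1 + 3·x)·Dx^2  (order 2).
h: a_k = 0, -12, -36, -106, -318, -9541/10, -28623/10, -3606497/420, …
ICs: h(0) = 0, h′(0) = -12.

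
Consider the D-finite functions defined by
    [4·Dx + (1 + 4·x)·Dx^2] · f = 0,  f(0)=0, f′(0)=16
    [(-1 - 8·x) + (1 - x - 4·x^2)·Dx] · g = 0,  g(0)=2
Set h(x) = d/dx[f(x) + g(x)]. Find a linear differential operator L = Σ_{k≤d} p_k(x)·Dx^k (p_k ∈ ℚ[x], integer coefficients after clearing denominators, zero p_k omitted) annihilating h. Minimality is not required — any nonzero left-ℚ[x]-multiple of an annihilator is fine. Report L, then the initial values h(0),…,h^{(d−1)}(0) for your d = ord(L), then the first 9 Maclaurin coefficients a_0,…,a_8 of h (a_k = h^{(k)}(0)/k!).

L = (-268 - 1616·x - 5504·x^2 - 4608·x^3 - 6144·x^4) + (-11 - 360·x - 3008·x^2 - 7680·x^3 - 9472·x^4 - 10240·x^5)·Dx + (7 + 67·x + 154·x^2 - 136·x^3 - 928·x^4 - 2176·x^5 - 2048·x^6)·Dx^2  (order 2).
h: a_k = 18, -44, 310, -792, 4746, -14212, 71710, -243504, 1101298, …
ICs: h(0) = 18, h′(0) = -44.

f: a_k = 0, 16, -32, 256/3, -256, 4096/5, -8192/3, 65536/7, -32768, …
g: a_k = 2, 2, 10, 18, 58, 130, 362, 882, 2330, …
Sum ⇒ L₀ = lclm(L_f,L_g) in ℚ(x)⟨Dx⟩.
h₀' ⇒ L via d/dx closure of L₀.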